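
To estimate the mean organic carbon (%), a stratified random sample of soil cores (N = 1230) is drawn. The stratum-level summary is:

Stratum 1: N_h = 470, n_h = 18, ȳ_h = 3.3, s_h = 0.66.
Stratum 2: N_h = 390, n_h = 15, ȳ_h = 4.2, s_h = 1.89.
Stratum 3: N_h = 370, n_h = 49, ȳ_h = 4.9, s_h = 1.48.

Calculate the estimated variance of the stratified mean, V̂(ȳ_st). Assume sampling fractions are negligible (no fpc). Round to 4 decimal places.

V̂(ȳ_st) ≈ 0.0315

V̂(ȳ_st) = Σ W_h² s_h²/n_h, with W_h = N_h/N and N = 1230:
  stratum 1: (470/1230)²·0.66²/18 = 0.00353347
  stratum 2: (390/1230)²·1.89²/15 = 0.0239415
  stratum 3: (370/1230)²·1.48²/49 = 0.00404502
V̂(ȳ_st) = 0.03152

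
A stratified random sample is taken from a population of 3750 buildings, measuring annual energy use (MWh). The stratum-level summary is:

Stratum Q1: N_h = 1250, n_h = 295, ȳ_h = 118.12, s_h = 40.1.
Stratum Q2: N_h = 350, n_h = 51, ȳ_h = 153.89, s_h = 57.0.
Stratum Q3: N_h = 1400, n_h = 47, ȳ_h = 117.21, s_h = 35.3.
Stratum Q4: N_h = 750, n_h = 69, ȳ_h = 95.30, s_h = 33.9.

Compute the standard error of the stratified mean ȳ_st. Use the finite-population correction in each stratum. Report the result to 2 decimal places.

V̂(ȳ_st) = Σ W_h² (1 − n_h/N_h) s_h²/n_h, with W_h = N_h/N and N = 3750:
  stratum Q1: (1250/3750)²·(1 − 295/1250)·40.1²/295 = 0.462719
  stratum Q2: (350/3750)²·(1 − 51/350)·57.0²/51 = 0.474085
  stratum Q3: (1400/3750)²·(1 − 47/1400)·35.3²/47 = 3.57121
  stratum Q4: (750/3750)²·(1 − 69/750)·33.9²/69 = 0.604917
V̂(ȳ_st) = 5.11293
SE(ȳ_st) = √5.11293 = 2.26118

SE(ȳ_st) ≈ 2.26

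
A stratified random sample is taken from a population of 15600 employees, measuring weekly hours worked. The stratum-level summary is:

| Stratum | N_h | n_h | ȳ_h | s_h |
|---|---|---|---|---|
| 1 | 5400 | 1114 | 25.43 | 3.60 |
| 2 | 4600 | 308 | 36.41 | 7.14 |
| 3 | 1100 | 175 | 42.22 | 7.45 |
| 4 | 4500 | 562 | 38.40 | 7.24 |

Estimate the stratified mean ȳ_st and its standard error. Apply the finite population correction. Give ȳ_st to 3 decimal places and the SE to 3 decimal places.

ȳ_st ≈ 33.593, SE ≈ 0.151

ȳ_st = Σ W_h ȳ_h = (5400·25.43 + 4600·36.41 + 1100·42.22 + 4500·38.40)/15600 = 33.59295
V̂(ȳ_st) = Σ W_h² (1 − n_h/N_h) s_h²/n_h, with W_h = N_h/N and N = 15600:
  stratum 1: (5400/15600)²·(1 − 1114/5400)·3.60²/1114 = 0.00110641
  stratum 2: (4600/15600)²·(1 − 308/4600)·7.14²/308 = 0.0134281
  stratum 3: (1100/15600)²·(1 − 175/1100)·7.45²/175 = 0.00132605
  stratum 4: (4500/15600)²·(1 − 562/4500)·7.24²/562 = 0.00679172
V̂(ȳ_st) = 0.0226523
SE(ȳ_st) = √0.0226523 = 0.150507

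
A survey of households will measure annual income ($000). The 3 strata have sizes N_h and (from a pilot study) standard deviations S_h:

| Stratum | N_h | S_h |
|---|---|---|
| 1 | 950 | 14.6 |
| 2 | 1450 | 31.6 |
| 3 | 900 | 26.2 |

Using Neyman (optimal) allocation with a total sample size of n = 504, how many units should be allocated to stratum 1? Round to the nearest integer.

84

Neyman allocation: n_h = n · N_h S_h / Σ N_i S_i, with n = 504.
  stratum 1: N_h·S_h = 950·14.6 = 13870.00
  stratum 2: N_h·S_h = 1450·31.6 = 45820.00
  stratum 3: N_h·S_h = 900·26.2 = 23580.00
Σ N_h S_h = 83270.00
n for stratum 1 = 504·13870.00/83270.00 = 83.950 → 84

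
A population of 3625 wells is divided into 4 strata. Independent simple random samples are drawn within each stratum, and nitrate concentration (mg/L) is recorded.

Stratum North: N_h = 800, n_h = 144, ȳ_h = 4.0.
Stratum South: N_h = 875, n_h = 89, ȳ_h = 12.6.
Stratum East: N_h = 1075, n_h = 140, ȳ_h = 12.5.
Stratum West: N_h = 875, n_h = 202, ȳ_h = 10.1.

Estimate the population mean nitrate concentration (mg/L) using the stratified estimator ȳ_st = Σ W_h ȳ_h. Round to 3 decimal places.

ȳ_st ≈ 10.069

N = Σ N_h = 3625. Stratum weights W_h = N_h/N.
ȳ_st = (800·4.0 + 875·12.6 + 1075·12.5 + 875·10.1) / 3625 = 10.06897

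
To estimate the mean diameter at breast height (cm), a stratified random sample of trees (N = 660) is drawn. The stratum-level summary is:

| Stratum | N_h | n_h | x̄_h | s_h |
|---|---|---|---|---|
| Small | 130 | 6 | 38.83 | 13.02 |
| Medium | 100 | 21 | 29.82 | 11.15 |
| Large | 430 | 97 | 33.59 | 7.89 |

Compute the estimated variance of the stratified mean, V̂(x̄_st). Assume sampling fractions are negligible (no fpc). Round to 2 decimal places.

V̂(x̄_st) ≈ 1.50

V̂(x̄_st) = Σ W_h² s_h²/n_h, with W_h = N_h/N and N = 660:
  stratum Small: (130/660)²·13.02²/6 = 1.09615
  stratum Medium: (100/660)²·11.15²/21 = 0.135907
  stratum Large: (430/660)²·7.89²/97 = 0.272415
V̂(x̄_st) = 1.50447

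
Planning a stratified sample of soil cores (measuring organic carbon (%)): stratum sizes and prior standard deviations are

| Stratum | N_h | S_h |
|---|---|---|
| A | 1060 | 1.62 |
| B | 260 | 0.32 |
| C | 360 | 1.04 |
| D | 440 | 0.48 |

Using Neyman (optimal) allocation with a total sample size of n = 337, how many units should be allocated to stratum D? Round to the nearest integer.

30

Neyman allocation: n_h = n · N_h S_h / Σ N_i S_i, with n = 337.
  stratum A: N_h·S_h = 1060·1.62 = 1717.20
  stratum B: N_h·S_h = 260·0.32 = 83.20
  stratum C: N_h·S_h = 360·1.04 = 374.40
  stratum D: N_h·S_h = 440·0.48 = 211.20
Σ N_h S_h = 2386.00
n for stratum D = 337·211.20/2386.00 = 29.830 → 30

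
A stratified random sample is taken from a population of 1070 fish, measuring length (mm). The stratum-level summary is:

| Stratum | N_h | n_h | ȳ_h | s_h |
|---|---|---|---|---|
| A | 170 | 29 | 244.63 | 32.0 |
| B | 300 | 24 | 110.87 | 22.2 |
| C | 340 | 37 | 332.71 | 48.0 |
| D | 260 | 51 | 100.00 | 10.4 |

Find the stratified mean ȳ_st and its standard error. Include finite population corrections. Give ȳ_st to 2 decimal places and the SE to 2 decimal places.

ȳ_st = Σ W_h ȳ_h = (170·244.63 + 300·110.87 + 340·332.71 + 260·100.00)/1070 = 199.97150
V̂(ȳ_st) = Σ W_h² (1 − n_h/N_h) s_h²/n_h, with W_h = N_h/N and N = 1070:
  stratum A: (170/1070)²·(1 − 29/170)·32.0²/29 = 0.739269
  stratum B: (300/1070)²·(1 − 24/300)·22.2²/24 = 1.48511
  stratum C: (340/1070)²·(1 − 37/340)·48.0²/37 = 5.60318
  stratum D: (260/1070)²·(1 − 51/260)·10.4²/51 = 0.100658
V̂(ȳ_st) = 7.92822
SE(ȳ_st) = √7.92822 = 2.81571

ȳ_st ≈ 199.97, SE ≈ 2.82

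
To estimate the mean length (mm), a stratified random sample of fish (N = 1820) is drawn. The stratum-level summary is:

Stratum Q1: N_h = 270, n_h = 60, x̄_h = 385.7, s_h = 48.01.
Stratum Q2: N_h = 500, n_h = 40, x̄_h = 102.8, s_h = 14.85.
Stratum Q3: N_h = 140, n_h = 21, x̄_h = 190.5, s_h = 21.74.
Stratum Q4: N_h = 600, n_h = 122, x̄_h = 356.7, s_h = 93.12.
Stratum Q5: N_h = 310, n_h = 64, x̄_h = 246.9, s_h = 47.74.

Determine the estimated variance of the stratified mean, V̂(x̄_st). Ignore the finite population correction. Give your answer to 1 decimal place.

V̂(x̄_st) ≈ 10.2

V̂(x̄_st) = Σ W_h² s_h²/n_h, with W_h = N_h/N and N = 1820:
  stratum Q1: (270/1820)²·48.01²/60 = 0.845467
  stratum Q2: (500/1820)²·14.85²/40 = 0.416093
  stratum Q3: (140/1820)²·21.74²/21 = 0.133172
  stratum Q4: (600/1820)²·93.12²/122 = 7.72477
  stratum Q5: (310/1820)²·47.74²/64 = 1.03315
V̂(x̄_st) = 10.1527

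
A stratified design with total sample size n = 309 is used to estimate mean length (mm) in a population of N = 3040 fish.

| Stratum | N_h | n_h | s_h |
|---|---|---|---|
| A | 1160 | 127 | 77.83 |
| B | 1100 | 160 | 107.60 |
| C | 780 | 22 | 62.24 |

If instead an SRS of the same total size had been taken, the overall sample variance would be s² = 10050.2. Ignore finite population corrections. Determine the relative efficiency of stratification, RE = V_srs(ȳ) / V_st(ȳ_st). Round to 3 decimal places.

V̂(ȳ_st) = Σ W_h² s_h²/n_h, with W_h = N_h/N and N = 3040:
  stratum A: (1160/3040)²·77.83²/127 = 6.94479
  stratum B: (1100/3040)²·107.60²/160 = 9.4742
  stratum C: (780/3040)²·62.24²/22 = 11.592
V_st = 28.011
V_srs = s²/n = 10050.2/309 = 32.5249
Relative efficiency = V_srs / V_st = 32.5249/28.011 = 1.1611

RE ≈ 1.161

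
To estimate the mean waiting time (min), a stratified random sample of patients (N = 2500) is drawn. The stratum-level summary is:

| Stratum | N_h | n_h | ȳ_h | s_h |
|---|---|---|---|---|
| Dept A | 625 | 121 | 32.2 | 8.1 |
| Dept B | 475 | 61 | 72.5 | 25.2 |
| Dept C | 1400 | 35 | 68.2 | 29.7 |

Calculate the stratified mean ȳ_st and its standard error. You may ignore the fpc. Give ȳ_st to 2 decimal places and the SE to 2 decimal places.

ȳ_st = Σ W_h ȳ_h = (625·32.2 + 475·72.5 + 1400·68.2)/2500 = 60.01700
V̂(ȳ_st) = Σ W_h² s_h²/n_h, with W_h = N_h/N and N = 2500:
  stratum Dept A: (625/2500)²·8.1²/121 = 0.0338895
  stratum Dept B: (475/2500)²·25.2²/61 = 0.375819
  stratum Dept C: (1400/2500)²·29.7²/35 = 7.90353
V̂(ȳ_st) = 8.31323
SE(ȳ_st) = √8.31323 = 2.88327

ȳ_st ≈ 60.02, SE ≈ 2.88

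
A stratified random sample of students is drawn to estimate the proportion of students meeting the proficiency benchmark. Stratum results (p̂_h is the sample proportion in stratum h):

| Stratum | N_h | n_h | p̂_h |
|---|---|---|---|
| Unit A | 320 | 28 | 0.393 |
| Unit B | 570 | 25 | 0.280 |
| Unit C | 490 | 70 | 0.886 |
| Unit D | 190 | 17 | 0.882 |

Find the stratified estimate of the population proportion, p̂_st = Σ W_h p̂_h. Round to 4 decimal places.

p̂_st ≈ 0.5650

N = 1570; stratum weights W_h = N_h/N.
p̂_st = Σ W_h p̂_h = (320·0.393 + 570·0.280 + 490·0.886 + 190·0.882)/1570 = 0.56502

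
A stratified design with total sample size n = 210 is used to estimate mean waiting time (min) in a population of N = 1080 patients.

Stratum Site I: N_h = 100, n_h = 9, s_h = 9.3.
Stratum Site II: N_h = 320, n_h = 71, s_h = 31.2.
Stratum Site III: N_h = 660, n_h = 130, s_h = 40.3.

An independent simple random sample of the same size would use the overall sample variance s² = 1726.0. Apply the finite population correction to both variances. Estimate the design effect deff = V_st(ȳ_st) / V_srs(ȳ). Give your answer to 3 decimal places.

deff ≈ 0.719

V̂(ȳ_st) = Σ W_h² (1 − n_h/N_h) s_h²/n_h, with W_h = N_h/N and N = 1080:
  stratum Site I: (100/1080)²·(1 − 9/100)·9.3²/9 = 0.0749751
  stratum Site II: (320/1080)²·(1 − 71/320)·31.2²/71 = 0.936597
  stratum Site III: (660/1080)²·(1 − 130/660)·40.3²/130 = 3.74661
V_st = 4.75819
V_srs = (1 − 210/1080)·1726.0/210 = 6.6209
deff = V_st / V_srs = 4.75819/6.6209 = 0.7187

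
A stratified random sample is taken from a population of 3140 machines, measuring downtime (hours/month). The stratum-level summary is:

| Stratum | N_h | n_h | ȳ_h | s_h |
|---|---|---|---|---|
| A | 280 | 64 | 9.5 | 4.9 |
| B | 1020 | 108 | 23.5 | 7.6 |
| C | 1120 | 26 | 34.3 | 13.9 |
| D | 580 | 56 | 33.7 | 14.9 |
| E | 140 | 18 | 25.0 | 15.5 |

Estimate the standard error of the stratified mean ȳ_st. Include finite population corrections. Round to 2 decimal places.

SE(ȳ_st) ≈ 1.06

V̂(ȳ_st) = Σ W_h² (1 − n_h/N_h) s_h²/n_h, with W_h = N_h/N and N = 3140:
  stratum A: (280/3140)²·(1 − 64/280)·4.9²/64 = 0.00230125
  stratum B: (1020/3140)²·(1 − 108/1020)·7.6²/108 = 0.0504591
  stratum C: (1120/3140)²·(1 − 26/1120)·13.9²/26 = 0.92349
  stratum D: (580/3140)²·(1 − 56/580)·14.9²/56 = 0.122204
  stratum E: (140/3140)²·(1 − 18/140)·15.5²/18 = 0.0231217
V̂(ȳ_st) = 1.12158
SE(ȳ_st) = √1.12158 = 1.05904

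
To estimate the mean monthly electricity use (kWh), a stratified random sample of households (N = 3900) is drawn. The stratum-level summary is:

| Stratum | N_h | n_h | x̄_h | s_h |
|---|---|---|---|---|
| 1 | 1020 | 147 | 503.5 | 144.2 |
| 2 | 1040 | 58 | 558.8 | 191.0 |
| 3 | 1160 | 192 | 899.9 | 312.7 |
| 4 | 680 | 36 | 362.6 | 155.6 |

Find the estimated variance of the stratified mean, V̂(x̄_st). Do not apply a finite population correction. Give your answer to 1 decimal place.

V̂(x̄_st) ≈ 119.9

V̂(x̄_st) = Σ W_h² s_h²/n_h, with W_h = N_h/N and N = 3900:
  stratum 1: (1020/3900)²·144.2²/147 = 9.67574
  stratum 2: (1040/3900)²·191.0²/58 = 44.7277
  stratum 3: (1160/3900)²·312.7²/192 = 45.0548
  stratum 4: (680/3900)²·155.6²/36 = 20.4459
V̂(x̄_st) = 119.904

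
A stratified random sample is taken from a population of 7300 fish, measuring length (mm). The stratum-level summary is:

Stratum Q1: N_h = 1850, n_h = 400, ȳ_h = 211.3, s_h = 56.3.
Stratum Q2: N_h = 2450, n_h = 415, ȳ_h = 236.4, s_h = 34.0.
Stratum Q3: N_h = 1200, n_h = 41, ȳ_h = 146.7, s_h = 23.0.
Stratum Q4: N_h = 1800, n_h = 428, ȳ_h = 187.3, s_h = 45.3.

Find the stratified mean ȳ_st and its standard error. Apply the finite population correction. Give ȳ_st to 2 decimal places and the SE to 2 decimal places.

ȳ_st ≈ 203.19, SE ≈ 1.10

ȳ_st = Σ W_h ȳ_h = (1850·211.3 + 2450·236.4 + 1200·146.7 + 1800·187.3)/7300 = 203.18699
V̂(ȳ_st) = Σ W_h² (1 − n_h/N_h) s_h²/n_h, with W_h = N_h/N and N = 7300:
  stratum Q1: (1850/7300)²·(1 − 400/1850)·56.3²/400 = 0.398888
  stratum Q2: (2450/7300)²·(1 − 415/2450)·34.0²/415 = 0.260612
  stratum Q3: (1200/7300)²·(1 − 41/1200)·23.0²/41 = 0.336737
  stratum Q4: (1800/7300)²·(1 − 428/1800)·45.3²/428 = 0.222195
V̂(ȳ_st) = 1.21843
SE(ȳ_st) = √1.21843 = 1.10383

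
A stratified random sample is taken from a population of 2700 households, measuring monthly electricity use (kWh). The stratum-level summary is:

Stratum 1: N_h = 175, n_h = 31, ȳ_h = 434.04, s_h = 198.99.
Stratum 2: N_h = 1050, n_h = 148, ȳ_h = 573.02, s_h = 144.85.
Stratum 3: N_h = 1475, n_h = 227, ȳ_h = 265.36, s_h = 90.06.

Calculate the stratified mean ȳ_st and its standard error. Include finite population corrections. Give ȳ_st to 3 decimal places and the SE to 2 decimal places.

ȳ_st = Σ W_h ȳ_h = (175·434.04 + 1050·573.02 + 1475·265.36)/2700 = 395.93852
V̂(ȳ_st) = Σ W_h² (1 − n_h/N_h) s_h²/n_h, with W_h = N_h/N and N = 2700:
  stratum 1: (175/2700)²·(1 − 31/175)·198.99²/31 = 4.41544
  stratum 2: (1050/2700)²·(1 − 148/1050)·144.85²/148 = 18.418
  stratum 3: (1475/2700)²·(1 − 227/1475)·90.06²/227 = 9.0223
V̂(ȳ_st) = 31.8558
SE(ȳ_st) = √31.8558 = 5.64409

ȳ_st ≈ 395.939, SE ≈ 5.64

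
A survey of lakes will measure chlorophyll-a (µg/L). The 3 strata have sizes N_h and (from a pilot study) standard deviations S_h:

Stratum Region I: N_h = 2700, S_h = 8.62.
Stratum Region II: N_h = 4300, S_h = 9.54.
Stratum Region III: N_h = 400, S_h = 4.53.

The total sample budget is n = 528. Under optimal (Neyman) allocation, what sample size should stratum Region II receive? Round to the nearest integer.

Neyman allocation: n_h = n · N_h S_h / Σ N_i S_i, with n = 528.
  stratum Region I: N_h·S_h = 2700·8.62 = 23274.00
  stratum Region II: N_h·S_h = 4300·9.54 = 41022.00
  stratum Region III: N_h·S_h = 400·4.53 = 1812.00
Σ N_h S_h = 66108.00
n for stratum Region II = 528·41022.00/66108.00 = 327.640 → 328

328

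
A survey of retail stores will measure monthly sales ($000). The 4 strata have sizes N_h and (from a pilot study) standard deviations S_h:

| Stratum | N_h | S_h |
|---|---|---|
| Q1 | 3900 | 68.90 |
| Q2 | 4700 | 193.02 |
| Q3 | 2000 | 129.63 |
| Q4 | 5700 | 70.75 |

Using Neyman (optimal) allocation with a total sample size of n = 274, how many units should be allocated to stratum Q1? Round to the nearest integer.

Neyman allocation: n_h = n · N_h S_h / Σ N_i S_i, with n = 274.
  stratum Q1: N_h·S_h = 3900·68.90 = 268710.00
  stratum Q2: N_h·S_h = 4700·193.02 = 907194.00
  stratum Q3: N_h·S_h = 2000·129.63 = 259260.00
  stratum Q4: N_h·S_h = 5700·70.75 = 403275.00
Σ N_h S_h = 1838439.00
n for stratum Q1 = 274·268710.00/1838439.00 = 40.048 → 40

40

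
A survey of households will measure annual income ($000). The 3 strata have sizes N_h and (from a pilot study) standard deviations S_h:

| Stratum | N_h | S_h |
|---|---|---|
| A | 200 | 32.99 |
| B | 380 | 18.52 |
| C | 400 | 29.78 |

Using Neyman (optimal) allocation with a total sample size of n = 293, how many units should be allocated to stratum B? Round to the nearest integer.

Neyman allocation: n_h = n · N_h S_h / Σ N_i S_i, with n = 293.
  stratum A: N_h·S_h = 200·32.99 = 6598.00
  stratum B: N_h·S_h = 380·18.52 = 7037.60
  stratum C: N_h·S_h = 400·29.78 = 11912.00
Σ N_h S_h = 25547.60
n for stratum B = 293·7037.60/25547.60 = 80.713 → 81

81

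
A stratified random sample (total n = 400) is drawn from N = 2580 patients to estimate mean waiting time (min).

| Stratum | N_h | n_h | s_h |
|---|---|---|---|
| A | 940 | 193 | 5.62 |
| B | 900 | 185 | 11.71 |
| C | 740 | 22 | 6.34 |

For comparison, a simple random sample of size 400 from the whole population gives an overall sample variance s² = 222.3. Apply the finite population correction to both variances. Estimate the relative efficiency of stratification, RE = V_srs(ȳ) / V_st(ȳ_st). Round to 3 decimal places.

RE ≈ 2.000

V̂(ȳ_st) = Σ W_h² (1 − n_h/N_h) s_h²/n_h, with W_h = N_h/N and N = 2580:
  stratum A: (940/2580)²·(1 − 193/940)·5.62²/193 = 0.0172633
  stratum B: (900/2580)²·(1 − 185/900)·11.71²/185 = 0.0716558
  stratum C: (740/2580)²·(1 − 22/740)·6.34²/22 = 0.145839
V_st = 0.234758
V_srs = (1 − 400/2580)·222.3/400 = 0.469587
Relative efficiency = V_srs / V_st = 0.469587/0.234758 = 2.0003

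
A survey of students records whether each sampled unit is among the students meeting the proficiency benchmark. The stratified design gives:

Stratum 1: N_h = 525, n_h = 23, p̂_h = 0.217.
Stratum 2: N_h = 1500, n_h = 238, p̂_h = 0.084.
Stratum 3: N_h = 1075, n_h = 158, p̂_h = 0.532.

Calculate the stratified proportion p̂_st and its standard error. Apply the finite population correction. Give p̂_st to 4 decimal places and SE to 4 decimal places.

N = 3100; stratum weights W_h = N_h/N.
p̂_st = Σ W_h p̂_h = (525·0.217 + 1500·0.084 + 1075·0.532)/3100 = 0.26188
V̂(p̂_st) = Σ W_h² (1 − n_h/N_h) p̂_h(1−p̂_h)/(n_h−1):
  stratum 1: (525/3100)²·(1 − 23/525)·0.217·0.783/22 = 0.000211806
  stratum 2: (1500/3100)²·(1 − 238/1500)·0.084·0.916/237 = 6.39519e-05
  stratum 3: (1075/3100)²·(1 − 158/1075)·0.532·0.468/157 = 0.000162672
V̂(p̂_st) = 0.00043843; SE = √V̂ = 0.0209387

p̂_st ≈ 0.2619, SE ≈ 0.0209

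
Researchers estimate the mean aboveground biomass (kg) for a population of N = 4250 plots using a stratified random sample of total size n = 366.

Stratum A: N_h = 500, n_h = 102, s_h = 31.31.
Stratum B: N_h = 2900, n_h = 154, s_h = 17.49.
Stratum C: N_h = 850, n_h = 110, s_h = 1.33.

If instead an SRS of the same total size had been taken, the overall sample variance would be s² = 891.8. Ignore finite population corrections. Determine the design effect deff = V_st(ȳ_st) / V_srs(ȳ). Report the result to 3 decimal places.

deff ≈ 0.434

V̂(ȳ_st) = Σ W_h² s_h²/n_h, with W_h = N_h/N and N = 4250:
  stratum A: (500/4250)²·31.31²/102 = 0.133023
  stratum B: (2900/4250)²·17.49²/154 = 0.924862
  stratum C: (850/4250)²·1.33²/110 = 0.000643236
V_st = 1.05853
V_srs = s²/n = 891.8/366 = 2.43661
deff = V_st / V_srs = 1.05853/2.43661 = 0.4344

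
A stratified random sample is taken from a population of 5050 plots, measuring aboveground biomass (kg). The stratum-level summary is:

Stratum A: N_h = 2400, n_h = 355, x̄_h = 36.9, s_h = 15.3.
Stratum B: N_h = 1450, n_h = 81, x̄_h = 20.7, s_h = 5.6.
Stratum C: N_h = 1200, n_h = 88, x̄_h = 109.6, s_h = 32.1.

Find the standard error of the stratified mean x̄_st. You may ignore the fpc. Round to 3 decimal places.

SE(x̄_st) ≈ 0.918

V̂(x̄_st) = Σ W_h² s_h²/n_h, with W_h = N_h/N and N = 5050:
  stratum A: (2400/5050)²·15.3²/355 = 0.148934
  stratum B: (1450/5050)²·5.6²/81 = 0.0319186
  stratum C: (1200/5050)²·32.1²/88 = 0.661161
V̂(x̄_st) = 0.842014
SE(x̄_st) = √0.842014 = 0.917613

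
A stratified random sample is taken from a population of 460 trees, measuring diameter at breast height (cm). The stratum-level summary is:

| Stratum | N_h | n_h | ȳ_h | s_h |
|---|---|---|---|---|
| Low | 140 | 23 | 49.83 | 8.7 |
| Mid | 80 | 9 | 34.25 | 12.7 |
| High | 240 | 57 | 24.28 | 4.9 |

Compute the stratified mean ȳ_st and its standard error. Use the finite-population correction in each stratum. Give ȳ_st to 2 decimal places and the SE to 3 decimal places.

ȳ_st = Σ W_h ȳ_h = (140·49.83 + 80·34.25 + 240·24.28)/460 = 33.79000
V̂(ȳ_st) = Σ W_h² (1 − n_h/N_h) s_h²/n_h, with W_h = N_h/N and N = 460:
  stratum Low: (140/460)²·(1 − 23/140)·8.7²/23 = 0.254747
  stratum Mid: (80/460)²·(1 − 9/80)·12.7²/9 = 0.481058
  stratum High: (240/460)²·(1 − 57/240)·4.9²/57 = 0.0874307
V̂(ȳ_st) = 0.823236
SE(ȳ_st) = √0.823236 = 0.907323

ȳ_st ≈ 33.79, SE ≈ 0.907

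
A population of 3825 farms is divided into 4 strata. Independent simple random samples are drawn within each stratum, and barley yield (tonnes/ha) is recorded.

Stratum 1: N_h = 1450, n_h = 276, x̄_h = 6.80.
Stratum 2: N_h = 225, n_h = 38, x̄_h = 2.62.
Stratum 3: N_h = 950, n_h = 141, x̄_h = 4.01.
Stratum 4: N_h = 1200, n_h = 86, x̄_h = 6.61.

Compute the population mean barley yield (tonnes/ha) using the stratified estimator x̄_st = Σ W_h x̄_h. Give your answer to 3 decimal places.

N = Σ N_h = 3825. Stratum weights W_h = N_h/N.
x̄_st = (1450·6.80 + 225·2.62 + 950·4.01 + 1200·6.61) / 3825 = 5.80157

x̄_st ≈ 5.802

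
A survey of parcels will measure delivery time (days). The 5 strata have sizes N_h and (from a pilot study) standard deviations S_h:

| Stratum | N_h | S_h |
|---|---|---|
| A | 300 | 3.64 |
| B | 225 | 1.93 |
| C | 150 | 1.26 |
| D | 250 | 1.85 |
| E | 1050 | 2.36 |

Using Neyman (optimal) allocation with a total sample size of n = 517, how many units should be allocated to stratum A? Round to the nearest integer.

Neyman allocation: n_h = n · N_h S_h / Σ N_i S_i, with n = 517.
  stratum A: N_h·S_h = 300·3.64 = 1092.00
  stratum B: N_h·S_h = 225·1.93 = 434.25
  stratum C: N_h·S_h = 150·1.26 = 189.00
  stratum D: N_h·S_h = 250·1.85 = 462.50
  stratum E: N_h·S_h = 1050·2.36 = 2478.00
Σ N_h S_h = 4655.75
n for stratum A = 517·1092.00/4655.75 = 121.262 → 121

121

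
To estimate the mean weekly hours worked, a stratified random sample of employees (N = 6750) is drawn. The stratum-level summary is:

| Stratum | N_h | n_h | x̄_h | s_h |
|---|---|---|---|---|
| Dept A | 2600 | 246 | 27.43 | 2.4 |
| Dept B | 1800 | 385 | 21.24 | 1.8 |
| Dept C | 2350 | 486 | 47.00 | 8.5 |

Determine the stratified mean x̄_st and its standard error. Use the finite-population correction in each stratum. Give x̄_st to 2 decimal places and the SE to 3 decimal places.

x̄_st ≈ 32.59, SE ≈ 0.134

x̄_st = Σ W_h x̄_h = (2600·27.43 + 1800·21.24 + 2350·47.00)/6750 = 32.59259
V̂(x̄_st) = Σ W_h² (1 − n_h/N_h) s_h²/n_h, with W_h = N_h/N and N = 6750:
  stratum Dept A: (2600/6750)²·(1 − 246/2600)·2.4²/246 = 0.00314528
  stratum Dept B: (1800/6750)²·(1 − 385/1800)·1.8²/385 = 0.000470442
  stratum Dept C: (2350/6750)²·(1 − 486/2350)·8.5²/486 = 0.0142925
V̂(x̄_st) = 0.0179082
SE(x̄_st) = √0.0179082 = 0.133822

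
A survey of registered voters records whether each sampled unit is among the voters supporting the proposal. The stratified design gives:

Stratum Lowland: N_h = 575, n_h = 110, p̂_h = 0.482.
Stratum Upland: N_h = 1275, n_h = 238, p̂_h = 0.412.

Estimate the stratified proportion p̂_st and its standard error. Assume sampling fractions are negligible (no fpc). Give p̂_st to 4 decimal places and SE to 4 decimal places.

p̂_st ≈ 0.4338, SE ≈ 0.0266

N = 1850; stratum weights W_h = N_h/N.
p̂_st = Σ W_h p̂_h = (575·0.482 + 1275·0.412)/1850 = 0.43376
V̂(p̂_st) = Σ W_h² p̂_h(1−p̂_h)/(n_h−1):
  stratum Lowland: (575/1850)²·0.482·0.518/109 = 0.00022128
  stratum Upland: (1275/1850)²·0.412·0.588/237 = 0.000485516
V̂(p̂_st) = 0.000706796; SE = √V̂ = 0.0265856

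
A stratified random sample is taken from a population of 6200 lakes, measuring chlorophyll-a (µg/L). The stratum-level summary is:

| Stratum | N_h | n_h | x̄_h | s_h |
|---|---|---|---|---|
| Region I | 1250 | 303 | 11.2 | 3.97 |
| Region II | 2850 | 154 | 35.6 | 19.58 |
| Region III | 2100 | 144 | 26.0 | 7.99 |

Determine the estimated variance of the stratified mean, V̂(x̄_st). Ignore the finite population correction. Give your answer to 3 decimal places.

V̂(x̄_st) = Σ W_h² s_h²/n_h, with W_h = N_h/N and N = 6200:
  stratum Region I: (1250/6200)²·3.97²/303 = 0.00211434
  stratum Region II: (2850/6200)²·19.58²/154 = 0.526031
  stratum Region III: (2100/6200)²·7.99²/144 = 0.0508612
V̂(x̄_st) = 0.579006

V̂(x̄_st) ≈ 0.579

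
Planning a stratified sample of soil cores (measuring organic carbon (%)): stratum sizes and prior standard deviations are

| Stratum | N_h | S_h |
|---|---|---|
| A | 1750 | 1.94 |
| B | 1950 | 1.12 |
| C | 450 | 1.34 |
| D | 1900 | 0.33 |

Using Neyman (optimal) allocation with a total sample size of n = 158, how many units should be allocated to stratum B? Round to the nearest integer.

Neyman allocation: n_h = n · N_h S_h / Σ N_i S_i, with n = 158.
  stratum A: N_h·S_h = 1750·1.94 = 3395.00
  stratum B: N_h·S_h = 1950·1.12 = 2184.00
  stratum C: N_h·S_h = 450·1.34 = 603.00
  stratum D: N_h·S_h = 1900·0.33 = 627.00
Σ N_h S_h = 6809.00
n for stratum B = 158·2184.00/6809.00 = 50.679 → 51

51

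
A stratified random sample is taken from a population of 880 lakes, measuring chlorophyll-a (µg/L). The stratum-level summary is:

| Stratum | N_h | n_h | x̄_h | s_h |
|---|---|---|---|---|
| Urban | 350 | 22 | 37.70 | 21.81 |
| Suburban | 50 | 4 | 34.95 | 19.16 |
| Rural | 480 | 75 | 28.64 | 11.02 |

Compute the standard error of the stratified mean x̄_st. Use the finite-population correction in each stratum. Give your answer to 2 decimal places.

SE(x̄_st) ≈ 1.97

V̂(x̄_st) = Σ W_h² (1 − n_h/N_h) s_h²/n_h, with W_h = N_h/N and N = 880:
  stratum Urban: (350/880)²·(1 − 22/350)·21.81²/22 = 3.20527
  stratum Suburban: (50/880)²·(1 − 4/50)·19.16²/4 = 0.27258
  stratum Rural: (480/880)²·(1 − 75/480)·11.02²/75 = 0.406474
V̂(x̄_st) = 3.88433
SE(x̄_st) = √3.88433 = 1.97087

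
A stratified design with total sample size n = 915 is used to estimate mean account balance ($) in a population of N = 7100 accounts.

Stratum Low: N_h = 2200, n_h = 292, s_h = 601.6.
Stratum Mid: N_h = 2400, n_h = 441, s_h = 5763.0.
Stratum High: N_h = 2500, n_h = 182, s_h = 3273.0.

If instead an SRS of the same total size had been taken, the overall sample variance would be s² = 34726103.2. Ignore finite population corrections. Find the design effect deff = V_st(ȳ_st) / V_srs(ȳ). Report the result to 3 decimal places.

V̂(ȳ_st) = Σ W_h² s_h²/n_h, with W_h = N_h/N and N = 7100:
  stratum Low: (2200/7100)²·601.6²/292 = 119.004
  stratum Mid: (2400/7100)²·5763.0²/441 = 8605.27
  stratum High: (2500/7100)²·3273.0²/182 = 7297.67
V_st = 16021.9
V_srs = s²/n = 34726103.2/915 = 37952
deff = V_st / V_srs = 16021.9/37952 = 0.4222

deff ≈ 0.422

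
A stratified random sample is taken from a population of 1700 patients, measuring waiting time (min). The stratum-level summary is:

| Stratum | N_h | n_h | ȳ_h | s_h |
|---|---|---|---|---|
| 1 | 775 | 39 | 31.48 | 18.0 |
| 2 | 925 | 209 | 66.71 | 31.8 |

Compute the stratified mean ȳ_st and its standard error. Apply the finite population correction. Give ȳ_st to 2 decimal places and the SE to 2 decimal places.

ȳ_st = Σ W_h ȳ_h = (775·31.48 + 925·66.71)/1700 = 50.64926
V̂(ȳ_st) = Σ W_h² (1 − n_h/N_h) s_h²/n_h, with W_h = N_h/N and N = 1700:
  stratum 1: (775/1700)²·(1 − 39/775)·18.0²/39 = 1.63969
  stratum 2: (925/1700)²·(1 − 209/925)·31.8²/209 = 1.10883
V̂(ȳ_st) = 2.74852
SE(ȳ_st) = √2.74852 = 1.65787

ȳ_st ≈ 50.65, SE ≈ 1.66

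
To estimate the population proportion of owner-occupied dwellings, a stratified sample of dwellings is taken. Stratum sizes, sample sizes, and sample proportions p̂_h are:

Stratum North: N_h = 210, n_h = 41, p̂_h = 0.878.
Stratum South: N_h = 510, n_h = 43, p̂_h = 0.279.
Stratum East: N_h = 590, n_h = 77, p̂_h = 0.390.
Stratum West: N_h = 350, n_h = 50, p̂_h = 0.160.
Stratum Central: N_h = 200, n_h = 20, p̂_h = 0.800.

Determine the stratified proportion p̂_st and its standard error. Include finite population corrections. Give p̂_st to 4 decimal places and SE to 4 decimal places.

N = 1860; stratum weights W_h = N_h/N.
p̂_st = Σ W_h p̂_h = (210·0.878 + 510·0.279 + 590·0.390 + 350·0.160 + 200·0.800)/1860 = 0.41547
V̂(p̂_st) = Σ W_h² (1 − n_h/N_h) p̂_h(1−p̂_h)/(n_h−1):
  stratum North: (210/1860)²·(1 − 41/210)·0.878·0.122/40 = 2.7471e-05
  stratum South: (510/1860)²·(1 − 43/510)·0.279·0.721/42 = 0.000329725
  stratum East: (590/1860)²·(1 − 77/590)·0.390·0.610/76 = 0.000273857
  stratum West: (350/1860)²·(1 − 50/350)·0.160·0.840/49 = 8.32466e-05
  stratum Central: (200/1860)²·(1 − 20/200)·0.800·0.200/19 = 8.7628e-05
V̂(p̂_st) = 0.000801928; SE = √V̂ = 0.0283183

p̂_st ≈ 0.4155, SE ≈ 0.0283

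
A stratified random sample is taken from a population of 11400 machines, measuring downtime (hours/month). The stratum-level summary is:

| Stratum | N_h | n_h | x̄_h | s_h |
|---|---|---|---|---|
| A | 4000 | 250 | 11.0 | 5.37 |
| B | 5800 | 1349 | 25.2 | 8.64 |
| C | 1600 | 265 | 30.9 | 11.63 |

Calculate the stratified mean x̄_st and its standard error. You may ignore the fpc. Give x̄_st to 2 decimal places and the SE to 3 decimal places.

x̄_st = Σ W_h x̄_h = (4000·11.0 + 5800·25.2 + 1600·30.9)/11400 = 21.01754
V̂(x̄_st) = Σ W_h² s_h²/n_h, with W_h = N_h/N and N = 11400:
  stratum A: (4000/11400)²·5.37²/250 = 0.014201
  stratum B: (5800/11400)²·8.64²/1349 = 0.0143239
  stratum C: (1600/11400)²·11.63²/265 = 0.0100541
V̂(x̄_st) = 0.038579
SE(x̄_st) = √0.038579 = 0.196415

x̄_st ≈ 21.02, SE ≈ 0.196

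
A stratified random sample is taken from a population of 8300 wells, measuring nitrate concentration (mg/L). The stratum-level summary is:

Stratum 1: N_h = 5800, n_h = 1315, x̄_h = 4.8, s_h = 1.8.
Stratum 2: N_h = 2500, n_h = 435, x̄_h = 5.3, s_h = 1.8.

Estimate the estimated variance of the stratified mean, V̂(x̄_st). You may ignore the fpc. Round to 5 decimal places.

V̂(x̄_st) = Σ W_h² s_h²/n_h, with W_h = N_h/N and N = 8300:
  stratum 1: (5800/8300)²·1.8²/1315 = 0.00120315
  stratum 2: (2500/8300)²·1.8²/435 = 0.00067574
V̂(x̄_st) = 0.00187889

V̂(x̄_st) ≈ 0.00188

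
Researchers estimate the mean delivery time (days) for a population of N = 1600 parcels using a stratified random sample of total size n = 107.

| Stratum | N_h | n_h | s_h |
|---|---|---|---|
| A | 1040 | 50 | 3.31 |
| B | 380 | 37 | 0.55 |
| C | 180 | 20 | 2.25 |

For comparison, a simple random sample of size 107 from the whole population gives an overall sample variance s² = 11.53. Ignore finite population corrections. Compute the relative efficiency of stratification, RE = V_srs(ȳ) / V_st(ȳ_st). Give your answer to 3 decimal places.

V̂(ȳ_st) = Σ W_h² s_h²/n_h, with W_h = N_h/N and N = 1600:
  stratum A: (1040/1600)²·3.31²/50 = 0.092579
  stratum B: (380/1600)²·0.55²/37 = 0.000461159
  stratum C: (180/1600)²·2.25²/20 = 0.00320361
V_st = 0.0962438
V_srs = s²/n = 11.53/107 = 0.107757
Relative efficiency = V_srs / V_st = 0.107757/0.0962438 = 1.1196

RE ≈ 1.120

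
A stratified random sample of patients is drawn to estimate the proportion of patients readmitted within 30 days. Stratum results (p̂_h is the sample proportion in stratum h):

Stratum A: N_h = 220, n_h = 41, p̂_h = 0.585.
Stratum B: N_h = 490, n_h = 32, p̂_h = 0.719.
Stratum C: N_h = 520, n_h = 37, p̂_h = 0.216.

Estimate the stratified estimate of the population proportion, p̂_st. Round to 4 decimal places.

p̂_st ≈ 0.4824

N = 1230; stratum weights W_h = N_h/N.
p̂_st = Σ W_h p̂_h = (220·0.585 + 490·0.719 + 520·0.216)/1230 = 0.48238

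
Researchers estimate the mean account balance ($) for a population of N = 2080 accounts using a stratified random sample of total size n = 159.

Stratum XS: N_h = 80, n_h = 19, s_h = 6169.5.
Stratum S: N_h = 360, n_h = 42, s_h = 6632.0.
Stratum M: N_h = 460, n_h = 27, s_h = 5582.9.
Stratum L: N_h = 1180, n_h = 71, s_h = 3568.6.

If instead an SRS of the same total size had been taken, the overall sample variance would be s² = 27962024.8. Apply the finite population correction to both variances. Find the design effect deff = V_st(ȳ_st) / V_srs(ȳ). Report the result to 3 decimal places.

deff ≈ 0.846

V̂(ȳ_st) = Σ W_h² (1 − n_h/N_h) s_h²/n_h, with W_h = N_h/N and N = 2080:
  stratum XS: (80/2080)²·(1 − 19/80)·6169.5²/19 = 2259.64
  stratum S: (360/2080)²·(1 − 42/360)·6632.0²/42 = 27710.4
  stratum M: (460/2080)²·(1 − 27/460)·5582.9²/27 = 53146.5
  stratum L: (1180/2080)²·(1 − 71/1180)·3568.6²/71 = 54253.1
V_st = 137370
V_srs = (1 − 159/2080)·27962024.8/159 = 162419
deff = V_st / V_srs = 137370/162419 = 0.8458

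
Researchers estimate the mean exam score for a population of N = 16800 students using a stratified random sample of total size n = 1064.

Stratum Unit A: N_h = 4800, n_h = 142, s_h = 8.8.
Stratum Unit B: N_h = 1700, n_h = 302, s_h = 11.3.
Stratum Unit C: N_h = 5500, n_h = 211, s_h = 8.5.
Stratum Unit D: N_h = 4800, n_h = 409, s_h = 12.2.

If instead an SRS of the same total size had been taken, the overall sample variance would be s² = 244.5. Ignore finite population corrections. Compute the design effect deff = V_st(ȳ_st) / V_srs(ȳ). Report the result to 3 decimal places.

deff ≈ 0.502

V̂(ȳ_st) = Σ W_h² s_h²/n_h, with W_h = N_h/N and N = 16800:
  stratum Unit A: (4800/16800)²·8.8²/142 = 0.0445185
  stratum Unit B: (1700/16800)²·11.3²/302 = 0.00432942
  stratum Unit C: (5500/16800)²·8.5²/211 = 0.0366997
  stratum Unit D: (4800/16800)²·12.2²/409 = 0.0297071
V_st = 0.115255
V_srs = s²/n = 244.5/1064 = 0.229793
deff = V_st / V_srs = 0.115255/0.229793 = 0.5016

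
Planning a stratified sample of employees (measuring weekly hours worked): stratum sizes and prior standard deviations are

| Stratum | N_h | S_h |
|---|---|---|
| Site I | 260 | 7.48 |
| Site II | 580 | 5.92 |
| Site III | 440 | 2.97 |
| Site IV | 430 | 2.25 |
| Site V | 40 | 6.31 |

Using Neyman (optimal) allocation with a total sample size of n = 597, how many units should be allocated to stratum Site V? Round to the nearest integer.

19

Neyman allocation: n_h = n · N_h S_h / Σ N_i S_i, with n = 597.
  stratum Site I: N_h·S_h = 260·7.48 = 1944.80
  stratum Site II: N_h·S_h = 580·5.92 = 3433.60
  stratum Site III: N_h·S_h = 440·2.97 = 1306.80
  stratum Site IV: N_h·S_h = 430·2.25 = 967.50
  stratum Site V: N_h·S_h = 40·6.31 = 252.40
Σ N_h S_h = 7905.10
n for stratum Site V = 597·252.40/7905.10 = 19.061 → 19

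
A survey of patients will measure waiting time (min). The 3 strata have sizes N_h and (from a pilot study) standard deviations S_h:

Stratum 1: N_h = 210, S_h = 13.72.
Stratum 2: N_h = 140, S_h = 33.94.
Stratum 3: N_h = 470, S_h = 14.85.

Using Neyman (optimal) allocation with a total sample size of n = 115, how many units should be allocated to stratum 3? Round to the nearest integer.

55

Neyman allocation: n_h = n · N_h S_h / Σ N_i S_i, with n = 115.
  stratum 1: N_h·S_h = 210·13.72 = 2881.20
  stratum 2: N_h·S_h = 140·33.94 = 4751.60
  stratum 3: N_h·S_h = 470·14.85 = 6979.50
Σ N_h S_h = 14612.30
n for stratum 3 = 115·6979.50/14612.30 = 54.929 → 55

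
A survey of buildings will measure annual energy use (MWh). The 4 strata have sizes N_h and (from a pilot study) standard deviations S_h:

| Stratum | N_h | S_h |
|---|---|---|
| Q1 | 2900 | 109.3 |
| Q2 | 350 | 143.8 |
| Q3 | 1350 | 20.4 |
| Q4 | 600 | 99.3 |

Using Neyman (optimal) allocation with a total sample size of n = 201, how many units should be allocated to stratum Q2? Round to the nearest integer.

22

Neyman allocation: n_h = n · N_h S_h / Σ N_i S_i, with n = 201.
  stratum Q1: N_h·S_h = 2900·109.3 = 316970.00
  stratum Q2: N_h·S_h = 350·143.8 = 50330.00
  stratum Q3: N_h·S_h = 1350·20.4 = 27540.00
  stratum Q4: N_h·S_h = 600·99.3 = 59580.00
Σ N_h S_h = 454420.00
n for stratum Q2 = 201·50330.00/454420.00 = 22.262 → 22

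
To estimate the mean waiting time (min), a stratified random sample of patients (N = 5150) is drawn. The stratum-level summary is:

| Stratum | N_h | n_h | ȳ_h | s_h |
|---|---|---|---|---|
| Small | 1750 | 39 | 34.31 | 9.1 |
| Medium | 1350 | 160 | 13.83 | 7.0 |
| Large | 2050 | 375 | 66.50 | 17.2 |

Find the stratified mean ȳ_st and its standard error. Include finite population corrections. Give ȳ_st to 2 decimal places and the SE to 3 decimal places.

ȳ_st ≈ 41.75, SE ≈ 0.600

ȳ_st = Σ W_h ȳ_h = (1750·34.31 + 1350·13.83 + 2050·66.50)/5150 = 41.75495
V̂(ȳ_st) = Σ W_h² (1 − n_h/N_h) s_h²/n_h, with W_h = N_h/N and N = 5150:
  stratum Small: (1750/5150)²·(1 − 39/1750)·9.1²/39 = 0.239713
  stratum Medium: (1350/5150)²·(1 − 160/1350)·7.0²/160 = 0.0185499
  stratum Large: (2050/5150)²·(1 − 375/2050)·17.2²/375 = 0.102136
V̂(ȳ_st) = 0.360399
SE(ȳ_st) = √0.360399 = 0.600333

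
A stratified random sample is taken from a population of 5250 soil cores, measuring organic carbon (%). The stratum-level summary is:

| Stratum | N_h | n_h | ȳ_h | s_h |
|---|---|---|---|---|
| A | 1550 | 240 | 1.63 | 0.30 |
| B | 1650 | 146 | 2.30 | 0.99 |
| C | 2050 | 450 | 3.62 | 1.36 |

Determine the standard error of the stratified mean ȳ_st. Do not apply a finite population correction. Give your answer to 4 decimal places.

SE(ȳ_st) ≈ 0.0364

V̂(ȳ_st) = Σ W_h² s_h²/n_h, with W_h = N_h/N and N = 5250:
  stratum A: (1550/5250)²·0.30²/240 = 3.26871e-05
  stratum B: (1650/5250)²·0.99²/146 = 0.000663081
  stratum C: (2050/5250)²·1.36²/450 = 0.000626692
V̂(ȳ_st) = 0.00132246
SE(ȳ_st) = √0.00132246 = 0.0363657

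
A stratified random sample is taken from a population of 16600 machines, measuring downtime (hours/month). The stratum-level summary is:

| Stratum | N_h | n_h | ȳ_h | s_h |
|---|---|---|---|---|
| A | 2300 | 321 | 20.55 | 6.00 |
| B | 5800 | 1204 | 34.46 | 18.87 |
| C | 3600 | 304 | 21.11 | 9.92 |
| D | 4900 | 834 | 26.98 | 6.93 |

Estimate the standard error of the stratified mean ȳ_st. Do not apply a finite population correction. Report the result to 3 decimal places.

V̂(ȳ_st) = Σ W_h² s_h²/n_h, with W_h = N_h/N and N = 16600:
  stratum A: (2300/16600)²·6.00²/321 = 0.00215296
  stratum B: (5800/16600)²·18.87²/1204 = 0.0361041
  stratum C: (3600/16600)²·9.92²/304 = 0.0152243
  stratum D: (4900/16600)²·6.93²/834 = 0.00501737
V̂(ȳ_st) = 0.0584988
SE(ȳ_st) = √0.0584988 = 0.241865

SE(ȳ_st) ≈ 0.242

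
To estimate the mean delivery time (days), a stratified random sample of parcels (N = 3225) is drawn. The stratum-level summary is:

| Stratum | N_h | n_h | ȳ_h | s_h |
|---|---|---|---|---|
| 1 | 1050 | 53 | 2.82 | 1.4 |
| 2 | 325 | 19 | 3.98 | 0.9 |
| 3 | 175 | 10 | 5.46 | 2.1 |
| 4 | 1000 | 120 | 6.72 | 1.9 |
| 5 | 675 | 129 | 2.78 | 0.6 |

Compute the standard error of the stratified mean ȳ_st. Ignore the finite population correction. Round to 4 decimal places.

V̂(ȳ_st) = Σ W_h² s_h²/n_h, with W_h = N_h/N and N = 3225:
  stratum 1: (1050/3225)²·1.4²/53 = 0.00392012
  stratum 2: (325/3225)²·0.9²/19 = 0.000432951
  stratum 3: (175/3225)²·2.1²/10 = 0.00129854
  stratum 4: (1000/3225)²·1.9²/120 = 0.00289245
  stratum 5: (675/3225)²·0.6²/129 = 0.000122253
V̂(ȳ_st) = 0.00866632
SE(ȳ_st) = √0.00866632 = 0.0930931

SE(ȳ_st) ≈ 0.0931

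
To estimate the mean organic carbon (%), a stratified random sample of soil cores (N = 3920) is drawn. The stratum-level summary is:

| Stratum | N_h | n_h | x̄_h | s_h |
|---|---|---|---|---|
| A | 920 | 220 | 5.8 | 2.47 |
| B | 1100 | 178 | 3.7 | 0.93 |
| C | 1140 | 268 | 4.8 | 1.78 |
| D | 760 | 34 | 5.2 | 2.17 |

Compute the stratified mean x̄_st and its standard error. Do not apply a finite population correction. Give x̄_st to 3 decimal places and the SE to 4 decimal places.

x̄_st ≈ 4.804, SE ≈ 0.0901

x̄_st = Σ W_h x̄_h = (920·5.8 + 1100·3.7 + 1140·4.8 + 760·5.2)/3920 = 4.80357
V̂(x̄_st) = Σ W_h² s_h²/n_h, with W_h = N_h/N and N = 3920:
  stratum A: (920/3920)²·2.47²/220 = 0.00152748
  stratum B: (1100/3920)²·0.93²/178 = 0.000382612
  stratum C: (1140/3920)²·1.78²/268 = 0.000999868
  stratum D: (760/3920)²·2.17²/34 = 0.0052059
V̂(x̄_st) = 0.00811586
SE(x̄_st) = √0.00811586 = 0.090088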